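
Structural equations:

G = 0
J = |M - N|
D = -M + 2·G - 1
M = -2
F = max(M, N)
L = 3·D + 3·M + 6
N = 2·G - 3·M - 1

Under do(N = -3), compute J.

1

Intervening sets N = -3 and removes its equation (N = 2·G - 3·M - 1).
J = |M - N|  [with M=-2, N=-3]  = 1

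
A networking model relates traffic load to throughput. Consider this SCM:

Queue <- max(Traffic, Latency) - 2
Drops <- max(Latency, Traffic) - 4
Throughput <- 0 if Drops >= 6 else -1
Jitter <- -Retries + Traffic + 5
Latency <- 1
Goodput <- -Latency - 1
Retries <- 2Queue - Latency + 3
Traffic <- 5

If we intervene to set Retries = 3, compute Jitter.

7

The intervention breaks the incoming arrows to Retries: Retries <- 2Queue - Latency + 3 no longer applies, and Retries = 3.
Jitter = -Retries + Traffic + 5  [with Retries=3, Traffic=5]  = 7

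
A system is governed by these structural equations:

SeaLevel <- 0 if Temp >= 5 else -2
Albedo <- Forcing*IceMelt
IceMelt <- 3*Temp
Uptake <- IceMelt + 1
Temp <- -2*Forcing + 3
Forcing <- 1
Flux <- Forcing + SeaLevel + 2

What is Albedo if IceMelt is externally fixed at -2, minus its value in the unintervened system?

The intervention breaks the incoming arrows to IceMelt: IceMelt <- 3*Temp no longer applies, and IceMelt = -2.
Albedo = Forcing*IceMelt  [with Forcing=1, IceMelt=-2]  = -2
Without intervention: Temp = -2*Forcing + 3  [with Forcing=1]  = 1; IceMelt = 3*Temp  [with Temp=1]  = 3; Albedo = Forcing*IceMelt  [with Forcing=1, IceMelt=3]  = 3.
Change = -2 − 3 = -5.

-5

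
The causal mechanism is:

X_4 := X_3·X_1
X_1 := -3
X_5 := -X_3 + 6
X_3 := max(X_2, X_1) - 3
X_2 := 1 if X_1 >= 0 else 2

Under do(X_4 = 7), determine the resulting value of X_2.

2

The intervention breaks the incoming arrows to X_4: X_4 := X_3·X_1 no longer applies, and X_4 = 7.
Since X_2 is not a descendant of the intervened variable, it is unaffected.
X_2 = 1 if X_1 >= 0 else 2  [with X_1=-3]  = 2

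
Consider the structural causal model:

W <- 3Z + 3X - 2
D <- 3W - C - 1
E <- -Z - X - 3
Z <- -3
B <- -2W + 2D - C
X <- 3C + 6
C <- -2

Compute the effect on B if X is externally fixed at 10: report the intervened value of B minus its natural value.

120

The intervention breaks the incoming arrows to X: X <- 3C + 6 no longer applies, and X = 10.
W = 3Z + 3X - 2  [with Z=-3, X=10]  = 19
D = 3W - C - 1  [with W=19, C=-2]  = 58
B = -2W + 2D - C  [with W=19, D=58, C=-2]  = 80
Without intervention: X = 3C + 6  [with C=-2]  = 0; W = 3Z + 3X - 2  [with Z=-3, X=0]  = -11; D = 3W - C - 1  [with W=-11, C=-2]  = -32; B = -2W + 2D - C  [with W=-11, D=-32, C=-2]  = -40.
Change = 80 − (-40) = 120.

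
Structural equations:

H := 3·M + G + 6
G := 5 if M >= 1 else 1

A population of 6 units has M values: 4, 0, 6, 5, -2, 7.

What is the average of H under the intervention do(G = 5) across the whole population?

Under do(G=5), G's equation is replaced by G=5 for every unit. Per-unit H: 23, 11, 29, 26, 5, 32. Mean = 21.

21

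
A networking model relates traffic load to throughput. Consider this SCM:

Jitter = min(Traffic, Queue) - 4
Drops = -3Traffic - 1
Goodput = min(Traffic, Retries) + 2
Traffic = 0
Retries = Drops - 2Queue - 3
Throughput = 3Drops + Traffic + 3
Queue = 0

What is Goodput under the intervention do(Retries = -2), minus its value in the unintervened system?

The intervention breaks the incoming arrows to Retries: Retries = Drops - 2Queue - 3 no longer applies, and Retries = -2.
Goodput = min(Traffic, Retries) + 2  [with Traffic=0, Retries=-2]  = 0
Without intervention: Drops = -3Traffic - 1  [with Traffic=0]  = -1; Retries = Drops - 2Queue - 3  [with Drops=-1, Queue=0]  = -4; Goodput = min(Traffic, Retries) + 2  [with Traffic=0, Retries=-4]  = -2.
Change = 0 − (-2) = 2.

2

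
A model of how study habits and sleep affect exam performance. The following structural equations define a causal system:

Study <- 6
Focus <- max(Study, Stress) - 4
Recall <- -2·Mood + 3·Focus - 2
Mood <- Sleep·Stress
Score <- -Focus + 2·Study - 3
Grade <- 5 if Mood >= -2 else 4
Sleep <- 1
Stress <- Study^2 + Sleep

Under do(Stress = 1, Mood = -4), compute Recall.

Under do(Stress = 1, Mood = -4), each intervened variable's structural equation is replaced by its fixed value.
Focus = max(Study, Stress) - 4  [with Study=6, Stress=1]  = 2
Recall = -2·Mood + 3·Focus - 2  [with Mood=-4, Focus=2]  = 12

12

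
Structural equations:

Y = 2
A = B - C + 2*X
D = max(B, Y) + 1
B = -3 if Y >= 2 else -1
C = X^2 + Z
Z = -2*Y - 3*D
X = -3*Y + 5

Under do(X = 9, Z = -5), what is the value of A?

-61

Under do(X = 9, Z = -5), each intervened variable's structural equation is replaced by its fixed value.
B = -3 if Y >= 2 else -1  [with Y=2]  = -3
C = X^2 + Z  [with X=9, Z=-5]  = 76
A = B - C + 2*X  [with B=-3, C=76, X=9]  = -61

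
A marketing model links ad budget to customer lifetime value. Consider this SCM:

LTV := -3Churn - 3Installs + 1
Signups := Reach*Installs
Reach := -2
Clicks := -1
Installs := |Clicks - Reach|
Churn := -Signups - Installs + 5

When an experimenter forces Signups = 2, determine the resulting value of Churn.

Intervening sets Signups = 2 and removes its equation (Signups := Reach*Installs).
Installs = |Clicks - Reach|  [with Clicks=-1, Reach=-2]  = 1
Churn = -Signups - Installs + 5  [with Signups=2, Installs=1]  = 2

2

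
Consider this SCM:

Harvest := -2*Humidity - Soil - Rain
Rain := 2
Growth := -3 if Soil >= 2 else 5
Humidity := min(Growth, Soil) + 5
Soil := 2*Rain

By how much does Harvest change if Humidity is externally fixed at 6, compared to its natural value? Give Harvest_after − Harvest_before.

Intervening sets Humidity = 6 and removes its equation (Humidity := min(Growth, Soil) + 5).
Soil = 2*Rain  [with Rain=2]  = 4
Harvest = -2*Humidity - Soil - Rain  [with Humidity=6, Soil=4, Rain=2]  = -18
Without intervention: Soil = 2*Rain  [with Rain=2]  = 4; Growth = -3 if Soil >= 2 else 5  [with Soil=4]  = -3; Humidity = min(Growth, Soil) + 5  [with Growth=-3, Soil=4]  = 2; Harvest = -2*Humidity - Soil - Rain  [with Humidity=2, Soil=4, Rain=2]  = -10.
Change = -18 − (-10) = -8.

-8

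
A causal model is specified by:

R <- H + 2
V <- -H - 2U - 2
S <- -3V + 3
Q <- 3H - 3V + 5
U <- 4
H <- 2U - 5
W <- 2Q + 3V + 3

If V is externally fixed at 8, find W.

7

The intervention breaks the incoming arrows to V: V <- -H - 2U - 2 no longer applies, and V = 8.
H = 2U - 5  [with U=4]  = 3
Q = 3H - 3V + 5  [with H=3, V=8]  = -10
W = 2Q + 3V + 3  [with Q=-10, V=8]  = 7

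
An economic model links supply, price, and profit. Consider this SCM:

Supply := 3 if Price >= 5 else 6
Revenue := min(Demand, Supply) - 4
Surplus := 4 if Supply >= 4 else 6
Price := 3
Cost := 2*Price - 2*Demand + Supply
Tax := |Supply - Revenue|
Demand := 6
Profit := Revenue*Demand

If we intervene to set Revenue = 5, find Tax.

1

The intervention breaks the incoming arrows to Revenue: Revenue := min(Demand, Supply) - 4 no longer applies, and Revenue = 5.
Supply = 3 if Price >= 5 else 6  [with Price=3]  = 6
Tax = |Supply - Revenue|  [with Supply=6, Revenue=5]  = 1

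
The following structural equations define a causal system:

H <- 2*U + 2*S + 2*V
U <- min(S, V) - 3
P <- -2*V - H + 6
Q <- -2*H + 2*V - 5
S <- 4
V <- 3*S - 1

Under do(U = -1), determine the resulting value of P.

-44

do(U=-1) replaces the equation U <- min(S, V) - 3 with the constant U = -1.
V = 3*S - 1  [with S=4]  = 11
H = 2*U + 2*S + 2*V  [with U=-1, S=4, V=11]  = 28
P = -2*V - H + 6  [with V=11, H=28]  = -44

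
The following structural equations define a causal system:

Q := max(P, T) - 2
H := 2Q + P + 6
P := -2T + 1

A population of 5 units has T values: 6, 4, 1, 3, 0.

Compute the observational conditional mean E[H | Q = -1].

4

Observing Q=-1 restricts to units where Q's equation naturally yields -1: T ∈ {1, 0}. In that subpopulation H = 3, 5, mean 4.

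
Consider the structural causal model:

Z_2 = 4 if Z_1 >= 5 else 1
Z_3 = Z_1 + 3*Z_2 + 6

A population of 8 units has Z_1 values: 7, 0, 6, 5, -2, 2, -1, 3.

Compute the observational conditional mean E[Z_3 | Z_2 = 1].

9.4

E[Z_3|Z_2=1] averages over only the 5 units with Z_2=1 (Z_1 = 0, -2, 2, -1, 3): Z_3 = 9, 7, 11, 8, 12, mean 9.4.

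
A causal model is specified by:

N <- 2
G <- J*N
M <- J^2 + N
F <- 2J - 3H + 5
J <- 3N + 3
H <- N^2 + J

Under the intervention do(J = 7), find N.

2

Under do(J=7), the mechanism J <- 3N + 3 is discarded; J is fixed at 7.
N is not downstream of the intervention, so its value is determined by the original equations.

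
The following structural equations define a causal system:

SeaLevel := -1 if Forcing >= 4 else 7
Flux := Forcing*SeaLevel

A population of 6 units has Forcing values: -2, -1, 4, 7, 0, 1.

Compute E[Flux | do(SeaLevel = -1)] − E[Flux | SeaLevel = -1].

The intervention sets SeaLevel=-1 in all 6 units regardless of Forcing. Recomputing Flux per unit gives 2, 1, -4, -7, 0, -1; average -1.5.
Conditioning on SeaLevel=-1 selects the 2 unit(s) with Forcing ∈ {4, 7}. Their Flux values: -4, -7. Mean = -5.5.
Difference = -1.5 − (-5.5) = 4.

4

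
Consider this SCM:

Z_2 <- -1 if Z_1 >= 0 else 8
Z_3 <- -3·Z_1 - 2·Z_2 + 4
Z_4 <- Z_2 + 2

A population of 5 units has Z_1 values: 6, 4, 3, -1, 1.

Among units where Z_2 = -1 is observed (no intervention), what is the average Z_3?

E[Z_3|Z_2=-1] averages over only the 4 units with Z_2=-1 (Z_1 = 6, 4, 3, 1): Z_3 = -12, -6, -3, 3, mean -4.5.

-4.5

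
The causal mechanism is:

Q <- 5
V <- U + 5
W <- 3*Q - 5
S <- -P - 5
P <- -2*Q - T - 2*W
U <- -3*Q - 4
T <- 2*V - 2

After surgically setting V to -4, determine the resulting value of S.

15

The intervention breaks the incoming arrows to V: V <- U + 5 no longer applies, and V = -4.
T = 2*V - 2  [with V=-4]  = -10
W = 3*Q - 5  [with Q=5]  = 10
P = -2*Q - T - 2*W  [with Q=5, T=-10, W=10]  = -20
S = -P - 5  [with P=-20]  = 15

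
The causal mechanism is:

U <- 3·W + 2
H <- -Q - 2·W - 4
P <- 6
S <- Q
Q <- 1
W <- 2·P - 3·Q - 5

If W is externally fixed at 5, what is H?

-15

The intervention breaks the incoming arrows to W: W <- 2·P - 3·Q - 5 no longer applies, and W = 5.
H = -Q - 2·W - 4  [with Q=1, W=5]  = -15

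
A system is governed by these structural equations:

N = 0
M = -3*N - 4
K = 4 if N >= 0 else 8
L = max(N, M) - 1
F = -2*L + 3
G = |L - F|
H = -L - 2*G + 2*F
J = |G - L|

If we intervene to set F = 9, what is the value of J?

11

do(F=9) replaces the equation F = -2*L + 3 with the constant F = 9.
M = -3*N - 4  [with N=0]  = -4
L = max(N, M) - 1  [with N=0, M=-4]  = -1
G = |L - F|  [with L=-1, F=9]  = 10
J = |G - L|  [with G=10, L=-1]  = 11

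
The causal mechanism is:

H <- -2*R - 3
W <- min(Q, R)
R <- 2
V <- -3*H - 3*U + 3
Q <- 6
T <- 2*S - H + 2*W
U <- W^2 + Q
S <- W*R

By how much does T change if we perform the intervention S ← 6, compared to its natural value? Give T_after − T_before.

4

do(S=6) replaces the equation S <- W*R with the constant S = 6.
W = min(Q, R)  [with Q=6, R=2]  = 2
H = -2*R - 3  [with R=2]  = -7
T = 2*S - H + 2*W  [with S=6, H=-7, W=2]  = 23
Without intervention: W = min(Q, R)  [with Q=6, R=2]  = 2; H = -2*R - 3  [with R=2]  = -7; S = W*R  [with W=2, R=2]  = 4; T = 2*S - H + 2*W  [with S=4, H=-7, W=2]  = 19.
Change = 23 − 19 = 4.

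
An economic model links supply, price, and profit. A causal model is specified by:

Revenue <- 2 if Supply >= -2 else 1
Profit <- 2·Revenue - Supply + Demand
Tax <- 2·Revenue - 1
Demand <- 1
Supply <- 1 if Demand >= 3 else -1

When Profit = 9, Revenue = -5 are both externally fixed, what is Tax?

Under do(Profit = 9, Revenue = -5), each intervened variable's structural equation is replaced by its fixed value.
Tax = 2·Revenue - 1  [with Revenue=-5]  = -11

-11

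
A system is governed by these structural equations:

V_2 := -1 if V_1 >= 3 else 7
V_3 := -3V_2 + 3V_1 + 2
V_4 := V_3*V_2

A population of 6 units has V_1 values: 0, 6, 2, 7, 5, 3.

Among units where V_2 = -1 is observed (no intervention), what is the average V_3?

Conditioning on V_2=-1 selects the 4 unit(s) with V_1 ∈ {6, 7, 5, 3}. Their V_3 values: 23, 26, 20, 14. Mean = 20.75.

20.75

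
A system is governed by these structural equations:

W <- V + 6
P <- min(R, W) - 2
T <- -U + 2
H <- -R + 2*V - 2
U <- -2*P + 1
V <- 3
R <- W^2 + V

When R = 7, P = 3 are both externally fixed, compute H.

Setting R = 7, P = 3 by intervention discards those variables' equations.
H = -R + 2*V - 2  [with R=7, V=3]  = -3

-3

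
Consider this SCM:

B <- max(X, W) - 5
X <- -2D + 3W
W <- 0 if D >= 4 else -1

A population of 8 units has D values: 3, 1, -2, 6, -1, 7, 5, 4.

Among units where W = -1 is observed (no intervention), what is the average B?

-5.5

Conditioning on W=-1 selects the 4 unit(s) with D ∈ {3, 1, -2, -1}. Their B values: -6, -6, -4, -6. Mean = -5.5.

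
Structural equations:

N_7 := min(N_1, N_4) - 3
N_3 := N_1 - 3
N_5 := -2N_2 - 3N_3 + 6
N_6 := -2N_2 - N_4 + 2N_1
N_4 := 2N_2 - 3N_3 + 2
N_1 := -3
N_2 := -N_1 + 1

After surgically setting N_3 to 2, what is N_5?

do(N_3=2) replaces the equation N_3 := N_1 - 3 with the constant N_3 = 2.
N_2 = -N_1 + 1  [with N_1=-3]  = 4
N_5 = -2N_2 - 3N_3 + 6  [with N_2=4, N_3=2]  = -8

-8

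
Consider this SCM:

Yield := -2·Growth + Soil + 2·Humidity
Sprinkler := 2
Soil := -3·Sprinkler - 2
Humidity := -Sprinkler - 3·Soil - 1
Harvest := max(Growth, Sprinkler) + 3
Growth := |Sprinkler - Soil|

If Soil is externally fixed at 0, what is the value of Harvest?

5

Under do(Soil=0), the mechanism Soil := -3·Sprinkler - 2 is discarded; Soil is fixed at 0.
Growth = |Sprinkler - Soil|  [with Sprinkler=2, Soil=0]  = 2
Harvest = max(Growth, Sprinkler) + 3  [with Growth=2, Sprinkler=2]  = 5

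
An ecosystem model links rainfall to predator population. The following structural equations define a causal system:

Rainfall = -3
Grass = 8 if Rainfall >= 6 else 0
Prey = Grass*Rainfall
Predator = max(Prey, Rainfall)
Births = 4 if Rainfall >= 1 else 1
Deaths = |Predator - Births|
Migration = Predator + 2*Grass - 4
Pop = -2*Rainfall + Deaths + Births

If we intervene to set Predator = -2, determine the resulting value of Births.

1

Intervening sets Predator = -2 and removes its equation (Predator = max(Prey, Rainfall)).
No directed path runs from Predator to Births, so Births keeps its natural value.
Births = 4 if Rainfall >= 1 else 1  [with Rainfall=-3]  = 1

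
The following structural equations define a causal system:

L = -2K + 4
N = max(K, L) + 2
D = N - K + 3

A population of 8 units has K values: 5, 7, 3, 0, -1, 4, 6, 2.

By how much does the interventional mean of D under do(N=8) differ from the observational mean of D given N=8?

-0.75

Under do(N=8), N's equation is replaced by N=8 for every unit. Per-unit D: 6, 4, 8, 11, 12, 7, 5, 9. Mean = 7.75.
Observing N=8 restricts to units where N's equation naturally yields 8: K ∈ {-1, 6}. In that subpopulation D = 12, 5, mean 8.5.
Difference = 7.75 − 8.5 = -0.75.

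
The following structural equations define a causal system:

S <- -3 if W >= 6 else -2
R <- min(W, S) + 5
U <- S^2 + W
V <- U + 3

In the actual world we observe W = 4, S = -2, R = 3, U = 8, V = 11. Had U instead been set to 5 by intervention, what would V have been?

Intervening sets U = 5 and removes its equation (U <- S^2 + W).
V = U + 3  [with U=5]  = 8

8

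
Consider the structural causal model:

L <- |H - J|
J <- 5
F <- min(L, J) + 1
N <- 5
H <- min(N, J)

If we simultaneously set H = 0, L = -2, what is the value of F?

-1

Setting H = 0, L = -2 by intervention discards those variables' equations.
F = min(L, J) + 1  [with L=-2, J=5]  = -1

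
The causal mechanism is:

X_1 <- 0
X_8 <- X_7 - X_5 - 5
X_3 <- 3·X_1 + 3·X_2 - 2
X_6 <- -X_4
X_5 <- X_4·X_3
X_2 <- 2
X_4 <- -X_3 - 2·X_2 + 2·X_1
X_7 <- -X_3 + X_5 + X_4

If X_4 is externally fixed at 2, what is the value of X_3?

Under do(X_4=2), the mechanism X_4 <- -X_3 - 2·X_2 + 2·X_1 is discarded; X_4 is fixed at 2.
Since X_3 is not a descendant of the intervened variable, it is unaffected.
X_3 = 3·X_1 + 3·X_2 - 2  [with X_1=0, X_2=2]  = 4

4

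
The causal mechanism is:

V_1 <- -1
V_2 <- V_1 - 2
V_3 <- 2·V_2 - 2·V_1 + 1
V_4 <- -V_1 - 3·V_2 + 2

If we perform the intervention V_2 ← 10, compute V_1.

-1

Under do(V_2=10), the mechanism V_2 <- V_1 - 2 is discarded; V_2 is fixed at 10.
V_1 is not downstream of the intervention, so its value is determined by the original equations.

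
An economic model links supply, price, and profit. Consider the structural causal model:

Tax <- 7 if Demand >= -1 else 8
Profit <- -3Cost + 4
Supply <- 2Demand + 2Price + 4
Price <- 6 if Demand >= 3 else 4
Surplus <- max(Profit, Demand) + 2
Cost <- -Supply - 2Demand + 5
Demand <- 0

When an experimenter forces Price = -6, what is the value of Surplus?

Under do(Price=-6), the mechanism Price <- 6 if Demand >= 3 else 4 is discarded; Price is fixed at -6.
Supply = 2Demand + 2Price + 4  [with Demand=0, Price=-6]  = -8
Cost = -Supply - 2Demand + 5  [with Supply=-8, Demand=0]  = 13
Profit = -3Cost + 4  [with Cost=13]  = -35
Surplus = max(Profit, Demand) + 2  [with Profit=-35, Demand=0]  = 2

2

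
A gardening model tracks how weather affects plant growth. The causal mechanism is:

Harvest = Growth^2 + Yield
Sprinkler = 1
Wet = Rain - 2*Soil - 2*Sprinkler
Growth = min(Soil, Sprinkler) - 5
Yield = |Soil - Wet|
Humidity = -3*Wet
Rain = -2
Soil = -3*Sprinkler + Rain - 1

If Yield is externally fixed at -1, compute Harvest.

120

do(Yield=-1) replaces the equation Yield = |Soil - Wet| with the constant Yield = -1.
Soil = -3*Sprinkler + Rain - 1  [with Sprinkler=1, Rain=-2]  = -6
Growth = min(Soil, Sprinkler) - 5  [with Soil=-6, Sprinkler=1]  = -11
Harvest = Growth^2 + Yield  [with Growth=-11, Yield=-1]  = 120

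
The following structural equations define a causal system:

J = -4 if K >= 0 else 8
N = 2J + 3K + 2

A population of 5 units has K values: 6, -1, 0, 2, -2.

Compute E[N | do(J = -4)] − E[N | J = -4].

The intervention sets J=-4 in all 5 units regardless of K. Recomputing N per unit gives 12, -9, -6, 0, -12; average -3.
E[N|J=-4] averages over only the 3 units with J=-4 (K = 6, 0, 2): N = 12, -6, 0, mean 2.
Difference = -3 − 2 = -5.

-5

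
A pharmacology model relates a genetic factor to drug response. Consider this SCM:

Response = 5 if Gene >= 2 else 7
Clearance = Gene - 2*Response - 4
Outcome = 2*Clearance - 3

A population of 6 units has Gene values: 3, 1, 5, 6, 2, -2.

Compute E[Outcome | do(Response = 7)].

Under do(Response=7), Response's equation is replaced by Response=7 for every unit. Per-unit Outcome: -33, -37, -29, -27, -35, -43. Mean = -34.

-34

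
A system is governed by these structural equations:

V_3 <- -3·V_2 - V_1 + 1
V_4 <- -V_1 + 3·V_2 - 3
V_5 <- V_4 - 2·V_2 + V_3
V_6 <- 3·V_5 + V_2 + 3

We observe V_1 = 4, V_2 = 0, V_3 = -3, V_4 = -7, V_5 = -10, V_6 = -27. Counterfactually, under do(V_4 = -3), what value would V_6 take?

Under do(V_4=-3), the mechanism V_4 <- -V_1 + 3·V_2 - 3 is discarded; V_4 is fixed at -3.
V_3 = -3·V_2 - V_1 + 1  [with V_2=0, V_1=4]  = -3
V_5 = V_4 - 2·V_2 + V_3  [with V_4=-3, V_2=0, V_3=-3]  = -6
V_6 = 3·V_5 + V_2 + 3  [with V_5=-6, V_2=0]  = -15

-15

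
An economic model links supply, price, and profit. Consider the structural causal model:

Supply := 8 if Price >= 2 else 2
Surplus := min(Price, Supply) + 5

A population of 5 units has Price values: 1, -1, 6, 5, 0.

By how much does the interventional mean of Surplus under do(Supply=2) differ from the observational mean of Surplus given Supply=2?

0.8

The intervention sets Supply=2 in all 5 units regardless of Price. Recomputing Surplus per unit gives 6, 4, 7, 7, 5; average 5.8.
Conditioning on Supply=2 selects the 3 unit(s) with Price ∈ {1, -1, 0}. Their Surplus values: 6, 4, 5. Mean = 5.
Difference = 5.8 − 5 = 0.8.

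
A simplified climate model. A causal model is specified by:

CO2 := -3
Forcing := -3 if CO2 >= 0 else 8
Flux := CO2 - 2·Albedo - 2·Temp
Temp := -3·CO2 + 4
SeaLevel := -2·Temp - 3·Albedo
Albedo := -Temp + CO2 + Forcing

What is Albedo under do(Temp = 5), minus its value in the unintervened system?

The intervention breaks the incoming arrows to Temp: Temp := -3·CO2 + 4 no longer applies, and Temp = 5.
Forcing = -3 if CO2 >= 0 else 8  [with CO2=-3]  = 8
Albedo = -Temp + CO2 + Forcing  [with Temp=5, CO2=-3, Forcing=8]  = 0
Without intervention: Forcing = -3 if CO2 >= 0 else 8  [with CO2=-3]  = 8; Temp = -3·CO2 + 4  [with CO2=-3]  = 13; Albedo = -Temp + CO2 + Forcing  [with Temp=13, CO2=-3, Forcing=8]  = -8.
Change = 0 − (-8) = 8.

8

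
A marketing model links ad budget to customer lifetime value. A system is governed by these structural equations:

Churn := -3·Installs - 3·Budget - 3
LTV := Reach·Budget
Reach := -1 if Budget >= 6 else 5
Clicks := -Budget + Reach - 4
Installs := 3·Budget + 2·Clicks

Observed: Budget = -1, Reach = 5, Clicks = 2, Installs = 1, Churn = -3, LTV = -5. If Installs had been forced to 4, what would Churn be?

Intervening sets Installs = 4 and removes its equation (Installs := 3·Budget + 2·Clicks).
Churn = -3·Installs - 3·Budget - 3  [with Installs=4, Budget=-1]  = -12

-12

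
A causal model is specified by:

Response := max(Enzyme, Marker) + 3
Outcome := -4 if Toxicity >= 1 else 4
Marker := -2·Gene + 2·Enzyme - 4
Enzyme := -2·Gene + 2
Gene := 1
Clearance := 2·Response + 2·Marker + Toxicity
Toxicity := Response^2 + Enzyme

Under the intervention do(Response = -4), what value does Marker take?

-6

Under do(Response=-4), the mechanism Response := max(Enzyme, Marker) + 3 is discarded; Response is fixed at -4.
Since Marker is not a descendant of the intervened variable, it is unaffected.
Enzyme = -2·Gene + 2  [with Gene=1]  = 0
Marker = -2·Gene + 2·Enzyme - 4  [with Gene=1, Enzyme=0]  = -6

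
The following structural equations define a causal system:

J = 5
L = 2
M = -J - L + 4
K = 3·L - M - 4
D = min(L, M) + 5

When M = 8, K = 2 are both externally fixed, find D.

7

Setting M = 8, K = 2 by intervention discards those variables' equations.
D = min(L, M) + 5  [with L=2, M=8]  = 7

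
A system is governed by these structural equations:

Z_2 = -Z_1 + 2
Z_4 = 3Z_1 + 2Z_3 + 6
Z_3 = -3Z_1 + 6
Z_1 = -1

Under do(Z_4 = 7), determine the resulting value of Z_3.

Under do(Z_4=7), the mechanism Z_4 = 3Z_1 + 2Z_3 + 6 is discarded; Z_4 is fixed at 7.
Since Z_3 is not a descendant of the intervened variable, it is unaffected.
Z_3 = -3Z_1 + 6  [with Z_1=-1]  = 9

9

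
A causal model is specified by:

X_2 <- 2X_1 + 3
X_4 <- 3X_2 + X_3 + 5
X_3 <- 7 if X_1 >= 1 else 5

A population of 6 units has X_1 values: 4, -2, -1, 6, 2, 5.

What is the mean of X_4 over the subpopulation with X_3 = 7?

Observing X_3=7 restricts to units where X_3's equation naturally yields 7: X_1 ∈ {4, 6, 2, 5}. In that subpopulation X_4 = 45, 57, 33, 51, mean 46.5.

46.5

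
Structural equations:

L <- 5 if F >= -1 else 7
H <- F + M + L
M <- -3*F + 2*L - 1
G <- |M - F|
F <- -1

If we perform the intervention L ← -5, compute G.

Under do(L=-5), the mechanism L <- 5 if F >= -1 else 7 is discarded; L is fixed at -5.
M = -3*F + 2*L - 1  [with F=-1, L=-5]  = -8
G = |M - F|  [with M=-8, F=-1]  = 7

7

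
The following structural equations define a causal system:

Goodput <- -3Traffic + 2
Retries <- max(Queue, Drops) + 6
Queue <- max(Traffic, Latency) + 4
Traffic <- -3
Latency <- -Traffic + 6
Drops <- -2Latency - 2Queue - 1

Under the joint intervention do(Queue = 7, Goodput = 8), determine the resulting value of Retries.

13

The joint intervention fixes Queue = 7, Goodput = 8, removing each variable's own equation.
Latency = -Traffic + 6  [with Traffic=-3]  = 9
Drops = -2Latency - 2Queue - 1  [with Latency=9, Queue=7]  = -33
Retries = max(Queue, Drops) + 6  [with Queue=7, Drops=-33]  = 13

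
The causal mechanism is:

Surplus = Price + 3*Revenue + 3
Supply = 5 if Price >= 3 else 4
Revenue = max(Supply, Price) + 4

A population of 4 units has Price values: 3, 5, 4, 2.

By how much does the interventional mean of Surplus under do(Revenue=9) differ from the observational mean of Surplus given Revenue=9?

-0.5

The intervention sets Revenue=9 in all 4 units regardless of Price. Recomputing Surplus per unit gives 33, 35, 34, 32; average 33.5.
E[Surplus|Revenue=9] averages over only the 3 units with Revenue=9 (Price = 3, 5, 4): Surplus = 33, 35, 34, mean 34.
Difference = 33.5 − 34 = -0.5.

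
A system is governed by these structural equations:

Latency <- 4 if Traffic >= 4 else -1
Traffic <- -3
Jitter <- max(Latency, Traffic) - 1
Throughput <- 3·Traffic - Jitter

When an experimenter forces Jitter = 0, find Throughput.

-9

The intervention breaks the incoming arrows to Jitter: Jitter <- max(Latency, Traffic) - 1 no longer applies, and Jitter = 0.
Throughput = 3·Traffic - Jitter  [with Traffic=-3, Jitter=0]  = -9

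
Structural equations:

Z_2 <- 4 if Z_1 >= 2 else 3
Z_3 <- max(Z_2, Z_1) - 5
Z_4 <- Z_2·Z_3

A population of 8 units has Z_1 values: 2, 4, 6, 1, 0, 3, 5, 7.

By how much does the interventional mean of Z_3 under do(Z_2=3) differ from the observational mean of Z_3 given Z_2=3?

1.25

The intervention sets Z_2=3 in all 8 units regardless of Z_1. Recomputing Z_3 per unit gives -2, -1, 1, -2, -2, -2, 0, 2; average -0.75.
E[Z_3|Z_2=3] averages over only the 2 units with Z_2=3 (Z_1 = 1, 0): Z_3 = -2, -2, mean -2.
Difference = -0.75 − (-2) = 1.25.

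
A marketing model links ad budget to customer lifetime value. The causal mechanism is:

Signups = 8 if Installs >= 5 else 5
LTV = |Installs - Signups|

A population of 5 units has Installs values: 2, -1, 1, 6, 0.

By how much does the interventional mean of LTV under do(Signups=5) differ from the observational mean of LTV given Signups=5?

-0.7

Every unit gets Signups=5 under the intervention. LTV values become 3, 6, 4, 1, 5; E[LTV|do(Signups=5)] = 3.8.
Observing Signups=5 restricts to units where Signups's equation naturally yields 5: Installs ∈ {2, -1, 1, 0}. In that subpopulation LTV = 3, 6, 4, 5, mean 4.5.
Difference = 3.8 − 4.5 = -0.7.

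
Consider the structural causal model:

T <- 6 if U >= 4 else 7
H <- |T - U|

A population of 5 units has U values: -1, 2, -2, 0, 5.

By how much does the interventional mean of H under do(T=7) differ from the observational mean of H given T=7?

do(T=7) breaks T's dependence on U. With T=7 fixed, H across the units is 8, 5, 9, 7, 2, mean 6.2.
Observing T=7 restricts to units where T's equation naturally yields 7: U ∈ {-1, 2, -2, 0}. In that subpopulation H = 8, 5, 9, 7, mean 7.25.
Difference = 6.2 − 7.25 = -1.05.

-1.05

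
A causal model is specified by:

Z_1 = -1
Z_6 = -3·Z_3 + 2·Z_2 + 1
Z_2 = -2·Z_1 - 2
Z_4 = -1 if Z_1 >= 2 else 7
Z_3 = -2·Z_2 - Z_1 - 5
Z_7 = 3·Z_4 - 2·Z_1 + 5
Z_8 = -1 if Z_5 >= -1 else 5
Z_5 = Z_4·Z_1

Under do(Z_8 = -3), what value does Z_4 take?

7

The intervention breaks the incoming arrows to Z_8: Z_8 = -1 if Z_5 >= -1 else 5 no longer applies, and Z_8 = -3.
Since Z_4 is not a descendant of the intervened variable, it is unaffected.
Z_4 = -1 if Z_1 >= 2 else 7  [with Z_1=-1]  = 7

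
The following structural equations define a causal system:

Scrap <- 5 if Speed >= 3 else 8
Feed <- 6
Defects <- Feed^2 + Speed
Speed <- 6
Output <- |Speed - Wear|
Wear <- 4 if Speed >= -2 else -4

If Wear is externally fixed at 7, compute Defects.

42

The intervention breaks the incoming arrows to Wear: Wear <- 4 if Speed >= -2 else -4 no longer applies, and Wear = 7.
Defects is not downstream of the intervention, so its value is determined by the original equations.
Defects = Feed^2 + Speed  [with Feed=6, Speed=6]  = 42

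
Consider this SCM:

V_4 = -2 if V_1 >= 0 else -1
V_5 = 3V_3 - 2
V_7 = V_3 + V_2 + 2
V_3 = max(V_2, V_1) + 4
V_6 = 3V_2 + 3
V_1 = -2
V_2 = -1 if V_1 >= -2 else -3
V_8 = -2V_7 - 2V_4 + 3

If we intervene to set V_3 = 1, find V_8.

1

The intervention breaks the incoming arrows to V_3: V_3 = max(V_2, V_1) + 4 no longer applies, and V_3 = 1.
V_2 = -1 if V_1 >= -2 else -3  [with V_1=-2]  = -1
V_4 = -2 if V_1 >= 0 else -1  [with V_1=-2]  = -1
V_7 = V_3 + V_2 + 2  [with V_3=1, V_2=-1]  = 2
V_8 = -2V_7 - 2V_4 + 3  [with V_7=2, V_4=-1]  = 1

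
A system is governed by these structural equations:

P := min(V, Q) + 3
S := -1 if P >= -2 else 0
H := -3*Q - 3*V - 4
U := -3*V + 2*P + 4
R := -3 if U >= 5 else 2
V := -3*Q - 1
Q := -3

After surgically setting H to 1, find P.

0

Intervening sets H = 1 and removes its equation (H := -3*Q - 3*V - 4).
P is not downstream of the intervention, so its value is determined by the original equations.
V = -3*Q - 1  [with Q=-3]  = 8
P = min(V, Q) + 3  [with V=8, Q=-3]  = 0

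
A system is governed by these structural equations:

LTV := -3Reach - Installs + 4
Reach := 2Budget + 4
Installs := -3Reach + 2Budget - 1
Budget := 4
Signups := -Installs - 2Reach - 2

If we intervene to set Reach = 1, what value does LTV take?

-3

do(Reach=1) replaces the equation Reach := 2Budget + 4 with the constant Reach = 1.
Installs = -3Reach + 2Budget - 1  [with Reach=1, Budget=4]  = 4
LTV = -3Reach - Installs + 4  [with Reach=1, Installs=4]  = -3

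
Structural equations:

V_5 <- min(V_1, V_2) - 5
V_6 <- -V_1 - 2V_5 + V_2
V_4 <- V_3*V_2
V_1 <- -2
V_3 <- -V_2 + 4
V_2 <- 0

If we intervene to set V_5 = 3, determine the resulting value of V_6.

The intervention breaks the incoming arrows to V_5: V_5 <- min(V_1, V_2) - 5 no longer applies, and V_5 = 3.
V_6 = -V_1 - 2V_5 + V_2  [with V_1=-2, V_5=3, V_2=0]  = -4

-4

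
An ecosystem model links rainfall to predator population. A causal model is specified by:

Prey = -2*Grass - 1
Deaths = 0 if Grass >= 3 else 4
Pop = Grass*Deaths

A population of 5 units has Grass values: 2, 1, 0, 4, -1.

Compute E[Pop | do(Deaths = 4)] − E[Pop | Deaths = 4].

Under do(Deaths=4), Deaths's equation is replaced by Deaths=4 for every unit. Per-unit Pop: 8, 4, 0, 16, -4. Mean = 4.8.
Observing Deaths=4 restricts to units where Deaths's equation naturally yields 4: Grass ∈ {2, 1, 0, -1}. In that subpopulation Pop = 8, 4, 0, -4, mean 2.
Difference = 4.8 − 2 = 2.8.

2.8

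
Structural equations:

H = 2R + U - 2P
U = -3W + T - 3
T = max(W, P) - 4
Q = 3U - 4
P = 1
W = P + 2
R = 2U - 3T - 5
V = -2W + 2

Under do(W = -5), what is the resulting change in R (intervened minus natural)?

50

Under do(W=-5), the mechanism W = P + 2 is discarded; W is fixed at -5.
T = max(W, P) - 4  [with W=-5, P=1]  = -3
U = -3W + T - 3  [with W=-5, T=-3]  = 9
R = 2U - 3T - 5  [with U=9, T=-3]  = 22
Without intervention: W = P + 2  [with P=1]  = 3; T = max(W, P) - 4  [with W=3, P=1]  = -1; U = -3W + T - 3  [with W=3, T=-1]  = -13; R = 2U - 3T - 5  [with U=-13, T=-1]  = -28.
Change = 22 − (-28) = 50.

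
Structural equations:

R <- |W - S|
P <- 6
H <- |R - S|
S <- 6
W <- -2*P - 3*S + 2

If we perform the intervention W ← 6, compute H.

6

do(W=6) replaces the equation W <- -2*P - 3*S + 2 with the constant W = 6.
R = |W - S|  [with W=6, S=6]  = 0
H = |R - S|  [with R=0, S=6]  = 6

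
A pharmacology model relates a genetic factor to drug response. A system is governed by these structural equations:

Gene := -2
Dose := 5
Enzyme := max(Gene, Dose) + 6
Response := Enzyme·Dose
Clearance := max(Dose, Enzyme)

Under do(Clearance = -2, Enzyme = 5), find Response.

Under do(Clearance = -2, Enzyme = 5), each intervened variable's structural equation is replaced by its fixed value.
Response = Enzyme·Dose  [with Enzyme=5, Dose=5]  = 25

25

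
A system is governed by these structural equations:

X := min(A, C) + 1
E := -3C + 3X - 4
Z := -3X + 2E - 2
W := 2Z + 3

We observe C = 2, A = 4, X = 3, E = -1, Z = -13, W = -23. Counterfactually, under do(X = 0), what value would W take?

-41

The intervention breaks the incoming arrows to X: X := min(A, C) + 1 no longer applies, and X = 0.
E = -3C + 3X - 4  [with C=2, X=0]  = -10
Z = -3X + 2E - 2  [with X=0, E=-10]  = -22
W = 2Z + 3  [with Z=-22]  = -41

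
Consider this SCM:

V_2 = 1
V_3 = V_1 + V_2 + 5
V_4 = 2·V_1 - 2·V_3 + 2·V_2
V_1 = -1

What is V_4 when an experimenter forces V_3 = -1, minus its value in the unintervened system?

12

The intervention breaks the incoming arrows to V_3: V_3 = V_1 + V_2 + 5 no longer applies, and V_3 = -1.
V_4 = 2·V_1 - 2·V_3 + 2·V_2  [with V_1=-1, V_3=-1, V_2=1]  = 2
Without intervention: V_3 = V_1 + V_2 + 5  [with V_1=-1, V_2=1]  = 5; V_4 = 2·V_1 - 2·V_3 + 2·V_2  [with V_1=-1, V_3=5, V_2=1]  = -10.
Change = 2 − (-10) = 12.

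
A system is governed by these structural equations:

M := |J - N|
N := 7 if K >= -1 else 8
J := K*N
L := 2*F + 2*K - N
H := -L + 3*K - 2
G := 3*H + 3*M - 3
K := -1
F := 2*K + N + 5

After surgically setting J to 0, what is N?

7

Under do(J=0), the mechanism J := K*N is discarded; J is fixed at 0.
No directed path runs from J to N, so N keeps its natural value.
N = 7 if K >= -1 else 8  [with K=-1]  = 7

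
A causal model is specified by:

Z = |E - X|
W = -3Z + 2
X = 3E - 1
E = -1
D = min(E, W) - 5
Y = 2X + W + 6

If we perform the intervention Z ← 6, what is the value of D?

-21

do(Z=6) replaces the equation Z = |E - X| with the constant Z = 6.
W = -3Z + 2  [with Z=6]  = -16
D = min(E, W) - 5  [with E=-1, W=-16]  = -21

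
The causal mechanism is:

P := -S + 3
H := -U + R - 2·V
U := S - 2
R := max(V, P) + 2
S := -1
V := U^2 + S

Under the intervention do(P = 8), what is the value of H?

The intervention breaks the incoming arrows to P: P := -S + 3 no longer applies, and P = 8.
U = S - 2  [with S=-1]  = -3
V = U^2 + S  [with U=-3, S=-1]  = 8
R = max(V, P) + 2  [with V=8, P=8]  = 10
H = -U + R - 2·V  [with U=-3, R=10, V=8]  = -3

-3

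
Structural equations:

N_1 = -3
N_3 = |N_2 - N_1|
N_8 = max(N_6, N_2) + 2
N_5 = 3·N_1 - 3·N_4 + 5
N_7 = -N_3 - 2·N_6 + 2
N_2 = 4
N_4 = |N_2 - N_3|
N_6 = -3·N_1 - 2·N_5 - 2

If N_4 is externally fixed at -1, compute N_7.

-23

The intervention breaks the incoming arrows to N_4: N_4 = |N_2 - N_3| no longer applies, and N_4 = -1.
N_3 = |N_2 - N_1|  [with N_2=4, N_1=-3]  = 7
N_5 = 3·N_1 - 3·N_4 + 5  [with N_1=-3, N_4=-1]  = -1
N_6 = -3·N_1 - 2·N_5 - 2  [with N_1=-3, N_5=-1]  = 9
N_7 = -N_3 - 2·N_6 + 2  [with N_3=7, N_6=9]  = -23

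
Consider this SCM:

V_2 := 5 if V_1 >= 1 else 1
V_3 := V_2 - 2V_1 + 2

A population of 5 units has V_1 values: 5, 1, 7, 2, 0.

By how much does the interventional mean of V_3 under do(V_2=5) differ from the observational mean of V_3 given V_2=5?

Every unit gets V_2=5 under the intervention. V_3 values become -3, 5, -7, 3, 7; E[V_3|do(V_2=5)] = 1.
Observing V_2=5 restricts to units where V_2's equation naturally yields 5: V_1 ∈ {5, 1, 7, 2}. In that subpopulation V_3 = -3, 5, -7, 3, mean -0.5.
Difference = 1 − (-0.5) = 1.5.

1.5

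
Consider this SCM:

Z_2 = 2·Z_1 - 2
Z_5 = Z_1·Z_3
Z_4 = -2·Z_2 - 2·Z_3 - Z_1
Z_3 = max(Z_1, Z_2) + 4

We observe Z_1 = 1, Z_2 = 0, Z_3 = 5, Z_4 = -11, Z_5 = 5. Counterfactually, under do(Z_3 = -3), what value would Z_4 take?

5

The intervention breaks the incoming arrows to Z_3: Z_3 = max(Z_1, Z_2) + 4 no longer applies, and Z_3 = -3.
Z_2 = 2·Z_1 - 2  [with Z_1=1]  = 0
Z_4 = -2·Z_2 - 2·Z_3 - Z_1  [with Z_2=0, Z_3=-3, Z_1=1]  = 5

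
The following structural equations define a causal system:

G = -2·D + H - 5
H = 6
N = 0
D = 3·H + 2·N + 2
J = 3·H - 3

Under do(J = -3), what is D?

20

The intervention breaks the incoming arrows to J: J = 3·H - 3 no longer applies, and J = -3.
D is not downstream of the intervention, so its value is determined by the original equations.
D = 3·H + 2·N + 2  [with H=6, N=0]  = 20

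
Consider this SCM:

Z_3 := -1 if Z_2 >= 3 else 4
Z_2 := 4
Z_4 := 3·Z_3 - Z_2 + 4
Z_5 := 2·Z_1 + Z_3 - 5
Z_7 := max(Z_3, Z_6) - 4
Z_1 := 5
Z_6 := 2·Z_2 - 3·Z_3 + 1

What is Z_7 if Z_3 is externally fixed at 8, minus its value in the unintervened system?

-4

The intervention breaks the incoming arrows to Z_3: Z_3 := -1 if Z_2 >= 3 else 4 no longer applies, and Z_3 = 8.
Z_6 = 2·Z_2 - 3·Z_3 + 1  [with Z_2=4, Z_3=8]  = -15
Z_7 = max(Z_3, Z_6) - 4  [with Z_3=8, Z_6=-15]  = 4
Without intervention: Z_3 = -1 if Z_2 >= 3 else 4  [with Z_2=4]  = -1; Z_6 = 2·Z_2 - 3·Z_3 + 1  [with Z_2=4, Z_3=-1]  = 12; Z_7 = max(Z_3, Z_6) - 4  [with Z_3=-1, Z_6=12]  = 8.
Change = 4 − 8 = -4.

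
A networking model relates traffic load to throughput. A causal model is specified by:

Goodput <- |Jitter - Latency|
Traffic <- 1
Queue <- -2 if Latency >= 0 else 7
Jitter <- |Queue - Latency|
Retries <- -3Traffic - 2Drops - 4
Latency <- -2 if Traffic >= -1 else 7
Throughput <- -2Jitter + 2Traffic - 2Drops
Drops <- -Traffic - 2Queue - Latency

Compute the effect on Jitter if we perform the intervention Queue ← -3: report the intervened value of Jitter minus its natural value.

The intervention breaks the incoming arrows to Queue: Queue <- -2 if Latency >= 0 else 7 no longer applies, and Queue = -3.
Latency = -2 if Traffic >= -1 else 7  [with Traffic=1]  = -2
Jitter = |Queue - Latency|  [with Queue=-3, Latency=-2]  = 1
Without intervention: Latency = -2 if Traffic >= -1 else 7  [with Traffic=1]  = -2; Queue = -2 if Latency >= 0 else 7  [with Latency=-2]  = 7; Jitter = |Queue - Latency|  [with Queue=7, Latency=-2]  = 9.
Change = 1 − 9 = -8.

-8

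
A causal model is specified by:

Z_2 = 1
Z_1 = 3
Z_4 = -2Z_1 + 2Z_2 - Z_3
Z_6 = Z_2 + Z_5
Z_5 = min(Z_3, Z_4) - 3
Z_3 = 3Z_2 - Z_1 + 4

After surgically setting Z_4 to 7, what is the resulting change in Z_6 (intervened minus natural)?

12

Under do(Z_4=7), the mechanism Z_4 = -2Z_1 + 2Z_2 - Z_3 is discarded; Z_4 is fixed at 7.
Z_3 = 3Z_2 - Z_1 + 4  [with Z_2=1, Z_1=3]  = 4
Z_5 = min(Z_3, Z_4) - 3  [with Z_3=4, Z_4=7]  = 1
Z_6 = Z_2 + Z_5  [with Z_2=1, Z_5=1]  = 2
Without intervention: Z_3 = 3Z_2 - Z_1 + 4  [with Z_2=1, Z_1=3]  = 4; Z_4 = -2Z_1 + 2Z_2 - Z_3  [with Z_1=3, Z_2=1, Z_3=4]  = -8; Z_5 = min(Z_3, Z_4) - 3  [with Z_3=4, Z_4=-8]  = -11; Z_6 = Z_2 + Z_5  [with Z_2=1, Z_5=-11]  = -10.
Change = 2 − (-10) = 12.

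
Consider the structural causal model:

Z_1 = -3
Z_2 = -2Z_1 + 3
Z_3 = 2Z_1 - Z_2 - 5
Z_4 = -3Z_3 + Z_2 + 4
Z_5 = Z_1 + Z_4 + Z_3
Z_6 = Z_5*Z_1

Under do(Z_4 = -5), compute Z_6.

Under do(Z_4=-5), the mechanism Z_4 = -3Z_3 + Z_2 + 4 is discarded; Z_4 is fixed at -5.
Z_2 = -2Z_1 + 3  [with Z_1=-3]  = 9
Z_3 = 2Z_1 - Z_2 - 5  [with Z_1=-3, Z_2=9]  = -20
Z_5 = Z_1 + Z_4 + Z_3  [with Z_1=-3, Z_4=-5, Z_3=-20]  = -28
Z_6 = Z_5*Z_1  [with Z_5=-28, Z_1=-3]  = 84

84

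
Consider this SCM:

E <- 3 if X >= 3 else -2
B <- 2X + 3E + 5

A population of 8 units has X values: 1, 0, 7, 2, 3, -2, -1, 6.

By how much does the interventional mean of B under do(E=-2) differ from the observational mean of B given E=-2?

The intervention sets E=-2 in all 8 units regardless of X. Recomputing B per unit gives 1, -1, 13, 3, 5, -5, -3, 11; average 3.
Conditioning on E=-2 selects the 5 unit(s) with X ∈ {1, 0, 2, -2, -1}. Their B values: 1, -1, 3, -5, -3. Mean = -1.
Difference = 3 − (-1) = 4.

4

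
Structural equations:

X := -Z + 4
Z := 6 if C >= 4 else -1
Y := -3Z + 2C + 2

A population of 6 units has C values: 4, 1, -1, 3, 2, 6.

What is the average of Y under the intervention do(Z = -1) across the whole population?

10

Every unit gets Z=-1 under the intervention. Y values become 13, 7, 3, 11, 9, 17; E[Y|do(Z=-1)] = 10.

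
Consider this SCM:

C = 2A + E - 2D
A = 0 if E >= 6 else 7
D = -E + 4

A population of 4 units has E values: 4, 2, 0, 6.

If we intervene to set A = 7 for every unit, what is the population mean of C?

The intervention sets A=7 in all 4 units regardless of E. Recomputing C per unit gives 18, 12, 6, 24; average 15.

15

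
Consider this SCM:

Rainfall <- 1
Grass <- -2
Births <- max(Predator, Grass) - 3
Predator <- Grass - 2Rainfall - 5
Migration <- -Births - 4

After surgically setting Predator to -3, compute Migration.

do(Predator=-3) replaces the equation Predator <- Grass - 2Rainfall - 5 with the constant Predator = -3.
Births = max(Predator, Grass) - 3  [with Predator=-3, Grass=-2]  = -5
Migration = -Births - 4  [with Births=-5]  = 1

1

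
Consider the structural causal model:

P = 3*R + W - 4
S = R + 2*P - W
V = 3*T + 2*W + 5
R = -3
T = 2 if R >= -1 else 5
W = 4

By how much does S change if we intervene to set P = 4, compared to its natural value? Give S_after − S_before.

The intervention breaks the incoming arrows to P: P = 3*R + W - 4 no longer applies, and P = 4.
S = R + 2*P - W  [with R=-3, P=4, W=4]  = 1
Without intervention: P = 3*R + W - 4  [with R=-3, W=4]  = -9; S = R + 2*P - W  [with R=-3, P=-9, W=4]  = -25.
Change = 1 − (-25) = 26.

26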